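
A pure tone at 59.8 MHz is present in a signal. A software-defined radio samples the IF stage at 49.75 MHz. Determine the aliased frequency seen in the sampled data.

59.8 MHz mod fs = 10.05 MHz.
10.05 MHz ≤ fs/2 = 24.875 MHz, appears at 10.05 MHz.

10.05 MHz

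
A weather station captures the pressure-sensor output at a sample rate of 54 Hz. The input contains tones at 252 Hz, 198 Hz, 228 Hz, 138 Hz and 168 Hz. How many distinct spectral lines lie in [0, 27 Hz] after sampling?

4

fs/2 = 27 Hz.
252 Hz mod fs = 36 Hz.
36 Hz > fs/2 = 27 Hz, folds to fs − 36 Hz = 18 Hz.
198 Hz mod fs = 36 Hz.
36 Hz > fs/2 = 27 Hz, folds to fs − 36 Hz = 18 Hz.
228 Hz mod fs = 12 Hz.
12 Hz ≤ fs/2 = 27 Hz, appears at 12 Hz.
138 Hz mod fs = 30 Hz.
30 Hz > fs/2 = 27 Hz, folds to fs − 30 Hz = 24 Hz.
168 Hz mod fs = 6 Hz.
6 Hz ≤ fs/2 = 27 Hz, appears at 6 Hz.
Distinct values: {6 Hz, 12 Hz, 18 Hz, 24 Hz} → 4.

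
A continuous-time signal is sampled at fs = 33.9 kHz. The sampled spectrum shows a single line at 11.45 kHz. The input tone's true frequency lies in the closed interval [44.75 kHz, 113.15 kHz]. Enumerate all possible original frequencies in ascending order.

45.35 kHz, 56.35 kHz, 79.25 kHz, 90.25 kHz, 113.15 kHz

Frequencies that alias to 11.45 kHz are k·fs ± 11.45 kHz for integer k ≥ 0.
k=0: 11.45 kHz.
k=1: 22.45 kHz, 45.35 kHz.
k=2: 56.35 kHz, 79.25 kHz.
k=3: 90.25 kHz, 113.15 kHz.
k=4: 124.15 kHz, 147.05 kHz.
Within [44.75 kHz, 113.15 kHz]: 45.35 kHz, 56.35 kHz, 79.25 kHz, 90.25 kHz, 113.15 kHz.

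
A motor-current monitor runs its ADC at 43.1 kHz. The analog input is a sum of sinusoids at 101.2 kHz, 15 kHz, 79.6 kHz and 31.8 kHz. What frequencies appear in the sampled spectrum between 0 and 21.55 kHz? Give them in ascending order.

fs/2 = 21.55 kHz.
101.2 kHz mod fs = 15 kHz.
15 kHz ≤ fs/2 = 21.55 kHz, appears at 15 kHz.
15 kHz ≤ fs/2 = 21.55 kHz, passes unchanged.
79.6 kHz mod fs = 36.5 kHz.
36.5 kHz > fs/2 = 21.55 kHz, folds to fs − 36.5 kHz = 6.6 kHz.
31.8 kHz > fs/2 = 21.55 kHz, folds to fs − 31.8 kHz = 11.3 kHz.
Distinct values: {6.6 kHz, 11.3 kHz, 15 kHz}.

6.6 kHz, 11.3 kHz, 15 kHz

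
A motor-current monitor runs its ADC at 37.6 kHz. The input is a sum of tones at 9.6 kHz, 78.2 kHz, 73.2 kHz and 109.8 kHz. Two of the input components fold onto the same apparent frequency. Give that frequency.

3 kHz

fs/2 = 18.8 kHz.
9.6 kHz ≤ fs/2 = 18.8 kHz, passes unchanged.
78.2 kHz mod fs = 3 kHz.
3 kHz ≤ fs/2 = 18.8 kHz, appears at 3 kHz.
73.2 kHz mod fs = 35.6 kHz.
35.6 kHz > fs/2 = 18.8 kHz, folds to fs − 35.6 kHz = 2 kHz.
109.8 kHz mod fs = 34.6 kHz.
34.6 kHz > fs/2 = 18.8 kHz, folds to fs − 34.6 kHz = 3 kHz.
78.2 kHz and 109.8 kHz both map to 3 kHz.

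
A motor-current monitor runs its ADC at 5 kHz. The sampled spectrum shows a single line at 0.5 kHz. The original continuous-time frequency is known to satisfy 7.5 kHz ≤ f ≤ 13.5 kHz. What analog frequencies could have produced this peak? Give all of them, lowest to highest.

Frequencies that alias to 0.5 kHz are k·fs ± 0.5 kHz for integer k ≥ 0.
k=0: 0.5 kHz.
k=1: 4.5 kHz, 5.5 kHz.
k=2: 9.5 kHz, 10.5 kHz.
k=3: 14.5 kHz, 15.5 kHz.
Within [7.5 kHz, 13.5 kHz]: 9.5 kHz, 10.5 kHz.

9.5 kHz, 10.5 kHz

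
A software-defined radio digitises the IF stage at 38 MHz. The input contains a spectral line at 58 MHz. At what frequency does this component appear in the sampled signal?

18 MHz

58 MHz mod fs = 20 MHz.
20 MHz > fs/2 = 19 MHz, folds to fs − 20 MHz = 18 MHz.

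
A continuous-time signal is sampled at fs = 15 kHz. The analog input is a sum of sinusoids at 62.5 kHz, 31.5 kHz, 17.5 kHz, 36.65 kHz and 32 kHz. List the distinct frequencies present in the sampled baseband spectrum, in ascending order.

1.5 kHz, 2 kHz, 2.5 kHz, 6.65 kHz

fs/2 = 7.5 kHz.
62.5 kHz mod fs = 2.5 kHz.
2.5 kHz ≤ fs/2 = 7.5 kHz, appears at 2.5 kHz.
31.5 kHz mod fs = 1.5 kHz.
1.5 kHz ≤ fs/2 = 7.5 kHz, appears at 1.5 kHz.
17.5 kHz mod fs = 2.5 kHz.
2.5 kHz ≤ fs/2 = 7.5 kHz, appears at 2.5 kHz.
36.65 kHz mod fs = 6.65 kHz.
6.65 kHz ≤ fs/2 = 7.5 kHz, appears at 6.65 kHz.
32 kHz mod fs = 2 kHz.
2 kHz ≤ fs/2 = 7.5 kHz, appears at 2 kHz.
Distinct values: {1.5 kHz, 2 kHz, 2.5 kHz, 6.65 kHz}.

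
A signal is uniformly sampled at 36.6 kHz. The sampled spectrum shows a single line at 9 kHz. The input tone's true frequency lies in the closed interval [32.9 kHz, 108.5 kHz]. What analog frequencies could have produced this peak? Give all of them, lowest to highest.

45.6 kHz, 64.2 kHz, 82.2 kHz, 100.8 kHz

Frequencies that alias to 9 kHz are k·fs ± 9 kHz for integer k ≥ 0.
k=0: 9 kHz.
k=1: 27.6 kHz, 45.6 kHz.
k=2: 64.2 kHz, 82.2 kHz.
k=3: 100.8 kHz, 118.8 kHz.
k=4: 137.4 kHz, 155.4 kHz.
Within [32.9 kHz, 108.5 kHz]: 45.6 kHz, 64.2 kHz, 82.2 kHz, 100.8 kHz.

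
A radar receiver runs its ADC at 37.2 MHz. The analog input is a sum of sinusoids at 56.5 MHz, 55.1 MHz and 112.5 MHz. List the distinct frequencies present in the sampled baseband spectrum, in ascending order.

fs/2 = 18.6 MHz.
56.5 MHz mod fs = 19.3 MHz.
19.3 MHz > fs/2 = 18.6 MHz, folds to fs − 19.3 MHz = 17.9 MHz.
55.1 MHz mod fs = 17.9 MHz.
17.9 MHz ≤ fs/2 = 18.6 MHz, appears at 17.9 MHz.
112.5 MHz mod fs = 0.9 MHz.
0.9 MHz ≤ fs/2 = 18.6 MHz, appears at 0.9 MHz.
Distinct values: {0.9 MHz, 17.9 MHz}.

0.9 MHz, 17.9 MHz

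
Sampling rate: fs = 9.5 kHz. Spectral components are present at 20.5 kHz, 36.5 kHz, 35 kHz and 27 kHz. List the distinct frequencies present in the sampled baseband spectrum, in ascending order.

1.5 kHz, 3 kHz

fs/2 = 4.75 kHz.
20.5 kHz mod fs = 1.5 kHz.
1.5 kHz ≤ fs/2 = 4.75 kHz, appears at 1.5 kHz.
36.5 kHz mod fs = 8 kHz.
8 kHz > fs/2 = 4.75 kHz, folds to fs − 8 kHz = 1.5 kHz.
35 kHz mod fs = 6.5 kHz.
6.5 kHz > fs/2 = 4.75 kHz, folds to fs − 6.5 kHz = 3 kHz.
27 kHz mod fs = 8 kHz.
8 kHz > fs/2 = 4.75 kHz, folds to fs − 8 kHz = 1.5 kHz.
Distinct values: {1.5 kHz, 3 kHz}.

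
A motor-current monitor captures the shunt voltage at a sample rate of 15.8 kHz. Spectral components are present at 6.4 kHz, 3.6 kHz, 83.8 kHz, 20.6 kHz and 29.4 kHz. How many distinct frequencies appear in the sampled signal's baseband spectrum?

4

fs/2 = 7.9 kHz.
6.4 kHz ≤ fs/2 = 7.9 kHz, passes unchanged.
3.6 kHz ≤ fs/2 = 7.9 kHz, passes unchanged.
83.8 kHz mod fs = 4.8 kHz.
4.8 kHz ≤ fs/2 = 7.9 kHz, appears at 4.8 kHz.
20.6 kHz mod fs = 4.8 kHz.
4.8 kHz ≤ fs/2 = 7.9 kHz, appears at 4.8 kHz.
29.4 kHz mod fs = 13.6 kHz.
13.6 kHz > fs/2 = 7.9 kHz, folds to fs − 13.6 kHz = 2.2 kHz.
Distinct values: {2.2 kHz, 3.6 kHz, 4.8 kHz, 6.4 kHz} → 4.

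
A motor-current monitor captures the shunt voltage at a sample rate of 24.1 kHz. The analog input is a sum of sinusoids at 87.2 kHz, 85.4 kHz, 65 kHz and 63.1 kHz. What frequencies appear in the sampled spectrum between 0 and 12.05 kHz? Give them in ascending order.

7.3 kHz, 9.2 kHz, 11 kHz

fs/2 = 12.05 kHz.
87.2 kHz mod fs = 14.9 kHz.
14.9 kHz > fs/2 = 12.05 kHz, folds to fs − 14.9 kHz = 9.2 kHz.
85.4 kHz mod fs = 13.1 kHz.
13.1 kHz > fs/2 = 12.05 kHz, folds to fs − 13.1 kHz = 11 kHz.
65 kHz mod fs = 16.8 kHz.
16.8 kHz > fs/2 = 12.05 kHz, folds to fs − 16.8 kHz = 7.3 kHz.
63.1 kHz mod fs = 14.9 kHz.
14.9 kHz > fs/2 = 12.05 kHz, folds to fs − 14.9 kHz = 9.2 kHz.
Distinct values: {7.3 kHz, 9.2 kHz, 11 kHz}.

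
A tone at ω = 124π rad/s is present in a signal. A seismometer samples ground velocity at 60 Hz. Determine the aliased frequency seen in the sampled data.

ω = 124π rad/s → f = ω/(2π) = 62 Hz.
62 Hz mod fs = 2 Hz.
2 Hz ≤ fs/2 = 30 Hz, appears at 2 Hz.

2 Hz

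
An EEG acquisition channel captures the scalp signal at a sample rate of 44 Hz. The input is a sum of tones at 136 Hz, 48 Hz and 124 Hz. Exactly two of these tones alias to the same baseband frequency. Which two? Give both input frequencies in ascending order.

48 Hz, 136 Hz

fs/2 = 22 Hz.
136 Hz mod fs = 4 Hz.
4 Hz ≤ fs/2 = 22 Hz, appears at 4 Hz.
48 Hz mod fs = 4 Hz.
4 Hz ≤ fs/2 = 22 Hz, appears at 4 Hz.
124 Hz mod fs = 36 Hz.
36 Hz > fs/2 = 22 Hz, folds to fs − 36 Hz = 8 Hz.
48 Hz and 136 Hz both map to 4 Hz.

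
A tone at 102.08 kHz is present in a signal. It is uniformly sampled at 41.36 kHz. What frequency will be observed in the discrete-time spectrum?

19.36 kHz

102.08 kHz mod fs = 19.36 kHz.
19.36 kHz ≤ fs/2 = 20.68 kHz, appears at 19.36 kHz.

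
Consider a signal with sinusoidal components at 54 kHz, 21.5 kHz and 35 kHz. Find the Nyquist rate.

108 kHz

Highest-frequency component: 54 kHz.
Nyquist rate = 2 × 54 kHz = 108 kHz.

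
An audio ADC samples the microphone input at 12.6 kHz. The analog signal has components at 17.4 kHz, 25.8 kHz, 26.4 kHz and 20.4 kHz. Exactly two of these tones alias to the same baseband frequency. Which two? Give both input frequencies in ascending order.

fs/2 = 6.3 kHz.
17.4 kHz mod fs = 4.8 kHz.
4.8 kHz ≤ fs/2 = 6.3 kHz, appears at 4.8 kHz.
25.8 kHz mod fs = 0.6 kHz.
0.6 kHz ≤ fs/2 = 6.3 kHz, appears at 0.6 kHz.
26.4 kHz mod fs = 1.2 kHz.
1.2 kHz ≤ fs/2 = 6.3 kHz, appears at 1.2 kHz.
20.4 kHz mod fs = 7.8 kHz.
7.8 kHz > fs/2 = 6.3 kHz, folds to fs − 7.8 kHz = 4.8 kHz.
17.4 kHz and 20.4 kHz both map to 4.8 kHz.

17.4 kHz, 20.4 kHz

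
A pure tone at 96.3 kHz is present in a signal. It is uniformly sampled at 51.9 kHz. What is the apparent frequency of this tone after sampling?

7.5 kHz

96.3 kHz mod fs = 44.4 kHz.
44.4 kHz > fs/2 = 25.95 kHz, folds to fs − 44.4 kHz = 7.5 kHz.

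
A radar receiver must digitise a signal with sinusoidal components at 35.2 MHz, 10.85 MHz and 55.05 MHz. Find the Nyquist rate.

110.1 MHz

Highest-frequency component: 55.05 MHz.
Nyquist rate = 2 × 55.05 MHz = 110.1 MHz.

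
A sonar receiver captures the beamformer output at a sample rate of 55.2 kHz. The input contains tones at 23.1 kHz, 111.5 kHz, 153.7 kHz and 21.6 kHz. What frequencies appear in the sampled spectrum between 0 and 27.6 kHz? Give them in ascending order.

1.1 kHz, 11.9 kHz, 21.6 kHz, 23.1 kHz

fs/2 = 27.6 kHz.
23.1 kHz ≤ fs/2 = 27.6 kHz, passes unchanged.
111.5 kHz mod fs = 1.1 kHz.
1.1 kHz ≤ fs/2 = 27.6 kHz, appears at 1.1 kHz.
153.7 kHz mod fs = 43.3 kHz.
43.3 kHz > fs/2 = 27.6 kHz, folds to fs − 43.3 kHz = 11.9 kHz.
21.6 kHz ≤ fs/2 = 27.6 kHz, passes unchanged.
Distinct values: {1.1 kHz, 11.9 kHz, 21.6 kHz, 23.1 kHz}.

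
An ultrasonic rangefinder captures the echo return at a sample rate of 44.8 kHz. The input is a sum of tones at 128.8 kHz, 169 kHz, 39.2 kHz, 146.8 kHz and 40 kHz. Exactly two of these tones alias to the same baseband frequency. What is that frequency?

5.6 kHz

fs/2 = 22.4 kHz.
128.8 kHz mod fs = 39.2 kHz.
39.2 kHz > fs/2 = 22.4 kHz, folds to fs − 39.2 kHz = 5.6 kHz.
169 kHz mod fs = 34.6 kHz.
34.6 kHz > fs/2 = 22.4 kHz, folds to fs − 34.6 kHz = 10.2 kHz.
39.2 kHz > fs/2 = 22.4 kHz, folds to fs − 39.2 kHz = 5.6 kHz.
146.8 kHz mod fs = 12.4 kHz.
12.4 kHz ≤ fs/2 = 22.4 kHz, appears at 12.4 kHz.
40 kHz > fs/2 = 22.4 kHz, folds to fs − 40 kHz = 4.8 kHz.
39.2 kHz and 128.8 kHz both map to 5.6 kHz.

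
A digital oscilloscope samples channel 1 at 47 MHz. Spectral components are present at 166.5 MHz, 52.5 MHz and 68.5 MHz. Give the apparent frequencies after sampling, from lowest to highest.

fs/2 = 23.5 MHz.
166.5 MHz mod fs = 25.5 MHz.
25.5 MHz > fs/2 = 23.5 MHz, folds to fs − 25.5 MHz = 21.5 MHz.
52.5 MHz mod fs = 5.5 MHz.
5.5 MHz ≤ fs/2 = 23.5 MHz, appears at 5.5 MHz.
68.5 MHz mod fs = 21.5 MHz.
21.5 MHz ≤ fs/2 = 23.5 MHz, appears at 21.5 MHz.
Distinct values: {5.5 MHz, 21.5 MHz}.

5.5 MHz, 21.5 MHz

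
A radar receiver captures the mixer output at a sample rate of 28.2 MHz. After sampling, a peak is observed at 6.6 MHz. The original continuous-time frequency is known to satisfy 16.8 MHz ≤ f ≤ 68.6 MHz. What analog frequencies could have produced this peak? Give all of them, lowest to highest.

Frequencies that alias to 6.6 MHz are k·fs ± 6.6 MHz for integer k ≥ 0.
k=0: 6.6 MHz.
k=1: 21.6 MHz, 34.8 MHz.
k=2: 49.8 MHz, 63 MHz.
k=3: 78 MHz, 91.2 MHz.
Within [16.8 MHz, 68.6 MHz]: 21.6 MHz, 34.8 MHz, 49.8 MHz, 63 MHz.

21.6 MHz, 34.8 MHz, 49.8 MHz, 63 MHz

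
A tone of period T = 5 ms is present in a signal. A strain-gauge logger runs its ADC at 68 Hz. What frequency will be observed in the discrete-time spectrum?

T = 5 ms → f = 1/T = 200 Hz.
200 Hz mod fs = 64 Hz.
64 Hz > fs/2 = 34 Hz, folds to fs − 64 Hz = 4 Hz.

4 Hz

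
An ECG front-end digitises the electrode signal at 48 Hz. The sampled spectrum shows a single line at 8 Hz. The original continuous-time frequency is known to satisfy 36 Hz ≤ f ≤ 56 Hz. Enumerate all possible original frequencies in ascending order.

40 Hz, 56 Hz

Frequencies that alias to 8 Hz are k·fs ± 8 Hz for integer k ≥ 0.
k=0: 8 Hz.
k=1: 40 Hz, 56 Hz.
k=2: 88 Hz, 104 Hz.
Within [36 Hz, 56 Hz]: 40 Hz, 56 Hz.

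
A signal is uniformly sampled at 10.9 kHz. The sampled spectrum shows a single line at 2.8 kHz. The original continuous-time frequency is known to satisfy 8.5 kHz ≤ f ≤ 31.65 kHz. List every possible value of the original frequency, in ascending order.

Frequencies that alias to 2.8 kHz are k·fs ± 2.8 kHz for integer k ≥ 0.
k=0: 2.8 kHz.
k=1: 8.1 kHz, 13.7 kHz.
k=2: 19 kHz, 24.6 kHz.
k=3: 29.9 kHz, 35.5 kHz.
k=4: 40.8 kHz, 46.4 kHz.
Within [8.5 kHz, 31.65 kHz]: 13.7 kHz, 19 kHz, 24.6 kHz, 29.9 kHz.

13.7 kHz, 19 kHz, 24.6 kHz, 29.9 kHz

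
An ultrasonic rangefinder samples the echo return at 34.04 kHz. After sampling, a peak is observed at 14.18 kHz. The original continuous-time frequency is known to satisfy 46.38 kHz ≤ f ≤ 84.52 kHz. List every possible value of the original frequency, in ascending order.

Frequencies that alias to 14.18 kHz are k·fs ± 14.18 kHz for integer k ≥ 0.
k=0: 14.18 kHz.
k=1: 19.86 kHz, 48.22 kHz.
k=2: 53.9 kHz, 82.26 kHz.
k=3: 87.94 kHz, 116.3 kHz.
Within [46.38 kHz, 84.52 kHz]: 48.22 kHz, 53.9 kHz, 82.26 kHz.

48.22 kHz, 53.9 kHz, 82.26 kHz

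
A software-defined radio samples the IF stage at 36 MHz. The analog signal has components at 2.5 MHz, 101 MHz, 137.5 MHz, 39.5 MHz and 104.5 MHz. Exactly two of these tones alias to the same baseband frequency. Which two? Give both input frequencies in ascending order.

fs/2 = 18 MHz.
2.5 MHz ≤ fs/2 = 18 MHz, passes unchanged.
101 MHz mod fs = 29 MHz.
29 MHz > fs/2 = 18 MHz, folds to fs − 29 MHz = 7 MHz.
137.5 MHz mod fs = 29.5 MHz.
29.5 MHz > fs/2 = 18 MHz, folds to fs − 29.5 MHz = 6.5 MHz.
39.5 MHz mod fs = 3.5 MHz.
3.5 MHz ≤ fs/2 = 18 MHz, appears at 3.5 MHz.
104.5 MHz mod fs = 32.5 MHz.
32.5 MHz > fs/2 = 18 MHz, folds to fs − 32.5 MHz = 3.5 MHz.
39.5 MHz and 104.5 MHz both map to 3.5 MHz.

39.5 MHz, 104.5 MHz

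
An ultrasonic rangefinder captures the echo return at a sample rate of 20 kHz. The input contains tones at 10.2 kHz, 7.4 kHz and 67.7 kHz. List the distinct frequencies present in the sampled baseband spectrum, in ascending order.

fs/2 = 10 kHz.
10.2 kHz > fs/2 = 10 kHz, folds to fs − 10.2 kHz = 9.8 kHz.
7.4 kHz ≤ fs/2 = 10 kHz, passes unchanged.
67.7 kHz mod fs = 7.7 kHz.
7.7 kHz ≤ fs/2 = 10 kHz, appears at 7.7 kHz.
Distinct values: {7.4 kHz, 7.7 kHz, 9.8 kHz}.

7.4 kHz, 7.7 kHz, 9.8 kHz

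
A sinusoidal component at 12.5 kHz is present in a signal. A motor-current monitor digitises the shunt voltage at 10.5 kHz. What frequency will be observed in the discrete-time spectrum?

2 kHz

12.5 kHz mod fs = 2 kHz.
2 kHz ≤ fs/2 = 5.25 kHz, appears at 2 kHz.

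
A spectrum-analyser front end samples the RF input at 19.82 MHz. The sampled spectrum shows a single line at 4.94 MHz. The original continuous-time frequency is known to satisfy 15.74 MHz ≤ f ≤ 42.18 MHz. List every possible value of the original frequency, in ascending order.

Frequencies that alias to 4.94 MHz are k·fs ± 4.94 MHz for integer k ≥ 0.
k=0: 4.94 MHz.
k=1: 14.88 MHz, 24.76 MHz.
k=2: 34.7 MHz, 44.58 MHz.
k=3: 54.52 MHz, 64.4 MHz.
Within [15.74 MHz, 42.18 MHz]: 24.76 MHz, 34.7 MHz.

24.76 MHz, 34.7 MHz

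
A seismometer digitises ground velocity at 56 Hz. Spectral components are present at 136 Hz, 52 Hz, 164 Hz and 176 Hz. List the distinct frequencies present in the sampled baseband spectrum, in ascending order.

fs/2 = 28 Hz.
136 Hz mod fs = 24 Hz.
24 Hz ≤ fs/2 = 28 Hz, appears at 24 Hz.
52 Hz > fs/2 = 28 Hz, folds to fs − 52 Hz = 4 Hz.
164 Hz mod fs = 52 Hz.
52 Hz > fs/2 = 28 Hz, folds to fs − 52 Hz = 4 Hz.
176 Hz mod fs = 8 Hz.
8 Hz ≤ fs/2 = 28 Hz, appears at 8 Hz.
Distinct values: {4 Hz, 8 Hz, 24 Hz}.

4 Hz, 8 Hz, 24 Hz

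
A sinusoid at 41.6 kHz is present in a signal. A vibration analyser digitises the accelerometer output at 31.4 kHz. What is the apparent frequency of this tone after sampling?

41.6 kHz mod fs = 10.2 kHz.
10.2 kHz ≤ fs/2 = 15.7 kHz, appears at 10.2 kHz.

10.2 kHz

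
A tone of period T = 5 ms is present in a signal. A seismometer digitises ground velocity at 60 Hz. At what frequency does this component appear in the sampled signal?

T = 5 ms → f = 1/T = 200 Hz.
200 Hz mod fs = 20 Hz.
20 Hz ≤ fs/2 = 30 Hz, appears at 20 Hz.

20 Hz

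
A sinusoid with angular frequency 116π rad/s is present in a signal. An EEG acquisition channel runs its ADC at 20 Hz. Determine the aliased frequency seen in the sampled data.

ω = 116π rad/s → f = ω/(2π) = 58 Hz.
58 Hz mod fs = 18 Hz.
18 Hz > fs/2 = 10 Hz, folds to fs − 18 Hz = 2 Hz.

2 Hz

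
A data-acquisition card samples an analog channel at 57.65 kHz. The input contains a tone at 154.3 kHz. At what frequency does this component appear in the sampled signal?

18.65 kHz

154.3 kHz mod fs = 39 kHz.
39 kHz > fs/2 = 28.825 kHz, folds to fs − 39 kHz = 18.65 kHz.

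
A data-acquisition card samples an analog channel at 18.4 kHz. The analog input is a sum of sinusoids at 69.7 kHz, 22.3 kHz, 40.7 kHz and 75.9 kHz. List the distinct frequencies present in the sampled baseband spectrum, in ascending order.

fs/2 = 9.2 kHz.
69.7 kHz mod fs = 14.5 kHz.
14.5 kHz > fs/2 = 9.2 kHz, folds to fs − 14.5 kHz = 3.9 kHz.
22.3 kHz mod fs = 3.9 kHz.
3.9 kHz ≤ fs/2 = 9.2 kHz, appears at 3.9 kHz.
40.7 kHz mod fs = 3.9 kHz.
3.9 kHz ≤ fs/2 = 9.2 kHz, appears at 3.9 kHz.
75.9 kHz mod fs = 2.3 kHz.
2.3 kHz ≤ fs/2 = 9.2 kHz, appears at 2.3 kHz.
Distinct values: {2.3 kHz, 3.9 kHz}.

2.3 kHz, 3.9 kHz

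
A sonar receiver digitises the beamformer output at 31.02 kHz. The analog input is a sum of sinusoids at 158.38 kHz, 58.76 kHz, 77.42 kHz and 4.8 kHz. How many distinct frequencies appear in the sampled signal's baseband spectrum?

3

fs/2 = 15.51 kHz.
158.38 kHz mod fs = 3.28 kHz.
3.28 kHz ≤ fs/2 = 15.51 kHz, appears at 3.28 kHz.
58.76 kHz mod fs = 27.74 kHz.
27.74 kHz > fs/2 = 15.51 kHz, folds to fs − 27.74 kHz = 3.28 kHz.
77.42 kHz mod fs = 15.38 kHz.
15.38 kHz ≤ fs/2 = 15.51 kHz, appears at 15.38 kHz.
4.8 kHz ≤ fs/2 = 15.51 kHz, passes unchanged.
Distinct values: {3.28 kHz, 4.8 kHz, 15.38 kHz} → 3.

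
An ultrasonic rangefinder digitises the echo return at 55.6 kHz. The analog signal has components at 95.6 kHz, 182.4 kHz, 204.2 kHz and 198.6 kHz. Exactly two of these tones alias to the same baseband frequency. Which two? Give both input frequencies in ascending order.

fs/2 = 27.8 kHz.
95.6 kHz mod fs = 40 kHz.
40 kHz > fs/2 = 27.8 kHz, folds to fs − 40 kHz = 15.6 kHz.
182.4 kHz mod fs = 15.6 kHz.
15.6 kHz ≤ fs/2 = 27.8 kHz, appears at 15.6 kHz.
204.2 kHz mod fs = 37.4 kHz.
37.4 kHz > fs/2 = 27.8 kHz, folds to fs − 37.4 kHz = 18.2 kHz.
198.6 kHz mod fs = 31.8 kHz.
31.8 kHz > fs/2 = 27.8 kHz, folds to fs − 31.8 kHz = 23.8 kHz.
95.6 kHz and 182.4 kHz both map to 15.6 kHz.

95.6 kHz, 182.4 kHz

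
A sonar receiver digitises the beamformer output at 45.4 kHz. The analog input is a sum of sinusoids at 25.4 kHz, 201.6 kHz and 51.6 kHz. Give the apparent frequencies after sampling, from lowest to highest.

fs/2 = 22.7 kHz.
25.4 kHz > fs/2 = 22.7 kHz, folds to fs − 25.4 kHz = 20 kHz.
201.6 kHz mod fs = 20 kHz.
20 kHz ≤ fs/2 = 22.7 kHz, appears at 20 kHz.
51.6 kHz mod fs = 6.2 kHz.
6.2 kHz ≤ fs/2 = 22.7 kHz, appears at 6.2 kHz.
Distinct values: {6.2 kHz, 20 kHz}.

6.2 kHz, 20 kHz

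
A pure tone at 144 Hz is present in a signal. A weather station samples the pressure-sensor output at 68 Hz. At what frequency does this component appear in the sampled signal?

8 Hz

144 Hz mod fs = 8 Hz.
8 Hz ≤ fs/2 = 34 Hz, appears at 8 Hz.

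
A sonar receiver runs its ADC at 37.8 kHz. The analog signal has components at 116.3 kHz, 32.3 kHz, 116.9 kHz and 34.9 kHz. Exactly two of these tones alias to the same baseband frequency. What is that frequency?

2.9 kHz

fs/2 = 18.9 kHz.
116.3 kHz mod fs = 2.9 kHz.
2.9 kHz ≤ fs/2 = 18.9 kHz, appears at 2.9 kHz.
32.3 kHz > fs/2 = 18.9 kHz, folds to fs − 32.3 kHz = 5.5 kHz.
116.9 kHz mod fs = 3.5 kHz.
3.5 kHz ≤ fs/2 = 18.9 kHz, appears at 3.5 kHz.
34.9 kHz > fs/2 = 18.9 kHz, folds to fs − 34.9 kHz = 2.9 kHz.
34.9 kHz and 116.3 kHz both map to 2.9 kHz.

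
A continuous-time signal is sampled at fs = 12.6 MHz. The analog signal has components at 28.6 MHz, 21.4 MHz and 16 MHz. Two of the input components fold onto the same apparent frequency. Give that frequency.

fs/2 = 6.3 MHz.
28.6 MHz mod fs = 3.4 MHz.
3.4 MHz ≤ fs/2 = 6.3 MHz, appears at 3.4 MHz.
21.4 MHz mod fs = 8.8 MHz.
8.8 MHz > fs/2 = 6.3 MHz, folds to fs − 8.8 MHz = 3.8 MHz.
16 MHz mod fs = 3.4 MHz.
3.4 MHz ≤ fs/2 = 6.3 MHz, appears at 3.4 MHz.
16 MHz and 28.6 MHz both map to 3.4 MHz.

3.4 MHz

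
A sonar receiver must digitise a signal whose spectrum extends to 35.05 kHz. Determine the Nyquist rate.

Nyquist rate = 2 × 35.05 kHz = 70.1 kHz.

70.1 kHz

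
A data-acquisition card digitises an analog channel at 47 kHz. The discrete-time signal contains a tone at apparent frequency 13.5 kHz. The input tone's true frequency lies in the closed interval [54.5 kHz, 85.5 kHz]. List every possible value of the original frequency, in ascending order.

Frequencies that alias to 13.5 kHz are k·fs ± 13.5 kHz for integer k ≥ 0.
k=0: 13.5 kHz.
k=1: 33.5 kHz, 60.5 kHz.
k=2: 80.5 kHz, 107.5 kHz.
k=3: 127.5 kHz, 154.5 kHz.
Within [54.5 kHz, 85.5 kHz]: 60.5 kHz, 80.5 kHz.

60.5 kHz, 80.5 kHz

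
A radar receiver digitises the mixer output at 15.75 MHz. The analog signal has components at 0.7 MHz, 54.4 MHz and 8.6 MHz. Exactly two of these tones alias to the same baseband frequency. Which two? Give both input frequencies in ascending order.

fs/2 = 7.875 MHz.
0.7 MHz ≤ fs/2 = 7.875 MHz, passes unchanged.
54.4 MHz mod fs = 7.15 MHz.
7.15 MHz ≤ fs/2 = 7.875 MHz, appears at 7.15 MHz.
8.6 MHz > fs/2 = 7.875 MHz, folds to fs − 8.6 MHz = 7.15 MHz.
8.6 MHz and 54.4 MHz both map to 7.15 MHz.

8.6 MHz, 54.4 MHz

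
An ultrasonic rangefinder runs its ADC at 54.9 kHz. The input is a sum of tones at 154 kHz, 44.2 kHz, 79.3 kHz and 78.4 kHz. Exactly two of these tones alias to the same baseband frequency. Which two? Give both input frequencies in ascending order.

44.2 kHz, 154 kHz

fs/2 = 27.45 kHz.
154 kHz mod fs = 44.2 kHz.
44.2 kHz > fs/2 = 27.45 kHz, folds to fs − 44.2 kHz = 10.7 kHz.
44.2 kHz > fs/2 = 27.45 kHz, folds to fs − 44.2 kHz = 10.7 kHz.
79.3 kHz mod fs = 24.4 kHz.
24.4 kHz ≤ fs/2 = 27.45 kHz, appears at 24.4 kHz.
78.4 kHz mod fs = 23.5 kHz.
23.5 kHz ≤ fs/2 = 27.45 kHz, appears at 23.5 kHz.
44.2 kHz and 154 kHz both map to 10.7 kHz.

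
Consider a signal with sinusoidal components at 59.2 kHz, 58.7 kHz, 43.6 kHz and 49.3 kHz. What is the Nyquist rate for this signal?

Highest-frequency component: 59.2 kHz.
Nyquist rate = 2 × 59.2 kHz = 118.4 kHz.

118.4 kHz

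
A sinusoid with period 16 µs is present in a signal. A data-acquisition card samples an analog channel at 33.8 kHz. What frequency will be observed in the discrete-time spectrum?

T = 16 µs → f = 1/T = 62.5 kHz.
62.5 kHz mod fs = 28.7 kHz.
28.7 kHz > fs/2 = 16.9 kHz, folds to fs − 28.7 kHz = 5.1 kHz.

5.1 kHz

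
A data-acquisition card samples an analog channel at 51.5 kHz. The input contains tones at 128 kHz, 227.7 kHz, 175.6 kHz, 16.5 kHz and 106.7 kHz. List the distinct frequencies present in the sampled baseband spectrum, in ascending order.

fs/2 = 25.75 kHz.
128 kHz mod fs = 25 kHz.
25 kHz ≤ fs/2 = 25.75 kHz, appears at 25 kHz.
227.7 kHz mod fs = 21.7 kHz.
21.7 kHz ≤ fs/2 = 25.75 kHz, appears at 21.7 kHz.
175.6 kHz mod fs = 21.1 kHz.
21.1 kHz ≤ fs/2 = 25.75 kHz, appears at 21.1 kHz.
16.5 kHz ≤ fs/2 = 25.75 kHz, passes unchanged.
106.7 kHz mod fs = 3.7 kHz.
3.7 kHz ≤ fs/2 = 25.75 kHz, appears at 3.7 kHz.
Distinct values: {3.7 kHz, 16.5 kHz, 21.1 kHz, 21.7 kHz, 25 kHz}.

3.7 kHz, 16.5 kHz, 21.1 kHz, 21.7 kHz, 25 kHz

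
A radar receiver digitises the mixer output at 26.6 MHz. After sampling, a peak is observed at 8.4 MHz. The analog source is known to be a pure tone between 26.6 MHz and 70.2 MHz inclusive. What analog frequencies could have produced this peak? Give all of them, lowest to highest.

35 MHz, 44.8 MHz, 61.6 MHz

Frequencies that alias to 8.4 MHz are k·fs ± 8.4 MHz for integer k ≥ 0.
k=0: 8.4 MHz.
k=1: 18.2 MHz, 35 MHz.
k=2: 44.8 MHz, 61.6 MHz.
k=3: 71.4 MHz, 88.2 MHz.
Within [26.6 MHz, 70.2 MHz]: 35 MHz, 44.8 MHz, 61.6 MHz.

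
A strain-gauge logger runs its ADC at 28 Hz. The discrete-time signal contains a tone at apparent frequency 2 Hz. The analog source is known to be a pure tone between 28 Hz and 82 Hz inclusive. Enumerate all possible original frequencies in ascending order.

30 Hz, 54 Hz, 58 Hz, 82 Hz

Frequencies that alias to 2 Hz are k·fs ± 2 Hz for integer k ≥ 0.
k=0: 2 Hz.
k=1: 26 Hz, 30 Hz.
k=2: 54 Hz, 58 Hz.
k=3: 82 Hz, 86 Hz.
k=4: 110 Hz, 114 Hz.
Within [28 Hz, 82 Hz]: 30 Hz, 54 Hz, 58 Hz, 82 Hz.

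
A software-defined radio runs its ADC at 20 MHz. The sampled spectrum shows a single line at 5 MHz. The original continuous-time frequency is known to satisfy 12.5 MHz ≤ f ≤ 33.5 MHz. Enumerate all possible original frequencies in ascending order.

15 MHz, 25 MHz

Frequencies that alias to 5 MHz are k·fs ± 5 MHz for integer k ≥ 0.
k=0: 5 MHz.
k=1: 15 MHz, 25 MHz.
k=2: 35 MHz, 45 MHz.
Within [12.5 MHz, 33.5 MHz]: 15 MHz, 25 MHz.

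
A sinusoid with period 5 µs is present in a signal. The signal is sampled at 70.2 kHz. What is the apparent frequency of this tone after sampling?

T = 5 µs → f = 1/T = 200 kHz.
200 kHz mod fs = 59.6 kHz.
59.6 kHz > fs/2 = 35.1 kHz, folds to fs − 59.6 kHz = 10.6 kHz.

10.6 kHz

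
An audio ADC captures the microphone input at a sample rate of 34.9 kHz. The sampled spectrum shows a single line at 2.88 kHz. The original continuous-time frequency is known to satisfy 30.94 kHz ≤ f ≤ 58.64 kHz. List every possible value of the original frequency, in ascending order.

Frequencies that alias to 2.88 kHz are k·fs ± 2.88 kHz for integer k ≥ 0.
k=0: 2.88 kHz.
k=1: 32.02 kHz, 37.78 kHz.
k=2: 66.92 kHz, 72.68 kHz.
Within [30.94 kHz, 58.64 kHz]: 32.02 kHz, 37.78 kHz.

32.02 kHz, 37.78 kHz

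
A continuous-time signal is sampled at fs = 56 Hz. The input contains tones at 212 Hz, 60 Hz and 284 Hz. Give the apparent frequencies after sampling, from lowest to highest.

fs/2 = 28 Hz.
212 Hz mod fs = 44 Hz.
44 Hz > fs/2 = 28 Hz, folds to fs − 44 Hz = 12 Hz.
60 Hz mod fs = 4 Hz.
4 Hz ≤ fs/2 = 28 Hz, appears at 4 Hz.
284 Hz mod fs = 4 Hz.
4 Hz ≤ fs/2 = 28 Hz, appears at 4 Hz.
Distinct values: {4 Hz, 12 Hz}.

4 Hz, 12 Hz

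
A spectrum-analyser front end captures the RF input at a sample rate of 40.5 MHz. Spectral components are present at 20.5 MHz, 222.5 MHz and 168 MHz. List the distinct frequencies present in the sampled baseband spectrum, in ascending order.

6 MHz, 20 MHz

fs/2 = 20.25 MHz.
20.5 MHz > fs/2 = 20.25 MHz, folds to fs − 20.5 MHz = 20 MHz.
222.5 MHz mod fs = 20 MHz.
20 MHz ≤ fs/2 = 20.25 MHz, appears at 20 MHz.
168 MHz mod fs = 6 MHz.
6 MHz ≤ fs/2 = 20.25 MHz, appears at 6 MHz.
Distinct values: {6 MHz, 20 MHz}.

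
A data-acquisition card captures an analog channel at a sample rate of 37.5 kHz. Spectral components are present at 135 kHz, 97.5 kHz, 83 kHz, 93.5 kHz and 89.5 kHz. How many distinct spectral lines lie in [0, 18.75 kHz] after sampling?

4

fs/2 = 18.75 kHz.
135 kHz mod fs = 22.5 kHz.
22.5 kHz > fs/2 = 18.75 kHz, folds to fs − 22.5 kHz = 15 kHz.
97.5 kHz mod fs = 22.5 kHz.
22.5 kHz > fs/2 = 18.75 kHz, folds to fs − 22.5 kHz = 15 kHz.
83 kHz mod fs = 8 kHz.
8 kHz ≤ fs/2 = 18.75 kHz, appears at 8 kHz.
93.5 kHz mod fs = 18.5 kHz.
18.5 kHz ≤ fs/2 = 18.75 kHz, appears at 18.5 kHz.
89.5 kHz mod fs = 14.5 kHz.
14.5 kHz ≤ fs/2 = 18.75 kHz, appears at 14.5 kHz.
Distinct values: {8 kHz, 14.5 kHz, 15 kHz, 18.5 kHz} → 4.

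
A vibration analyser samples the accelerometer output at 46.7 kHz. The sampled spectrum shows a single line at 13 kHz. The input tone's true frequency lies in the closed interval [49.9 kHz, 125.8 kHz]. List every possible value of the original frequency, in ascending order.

59.7 kHz, 80.4 kHz, 106.4 kHz

Frequencies that alias to 13 kHz are k·fs ± 13 kHz for integer k ≥ 0.
k=0: 13 kHz.
k=1: 33.7 kHz, 59.7 kHz.
k=2: 80.4 kHz, 106.4 kHz.
k=3: 127.1 kHz, 153.1 kHz.
Within [49.9 kHz, 125.8 kHz]: 59.7 kHz, 80.4 kHz, 106.4 kHz.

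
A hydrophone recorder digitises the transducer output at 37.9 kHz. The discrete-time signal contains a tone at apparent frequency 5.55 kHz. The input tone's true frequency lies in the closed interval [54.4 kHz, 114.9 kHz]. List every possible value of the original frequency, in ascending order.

70.25 kHz, 81.35 kHz, 108.15 kHz

Frequencies that alias to 5.55 kHz are k·fs ± 5.55 kHz for integer k ≥ 0.
k=0: 5.55 kHz.
k=1: 32.35 kHz, 43.45 kHz.
k=2: 70.25 kHz, 81.35 kHz.
k=3: 108.15 kHz, 119.25 kHz.
k=4: 146.05 kHz, 157.15 kHz.
Within [54.4 kHz, 114.9 kHz]: 70.25 kHz, 81.35 kHz, 108.15 kHz.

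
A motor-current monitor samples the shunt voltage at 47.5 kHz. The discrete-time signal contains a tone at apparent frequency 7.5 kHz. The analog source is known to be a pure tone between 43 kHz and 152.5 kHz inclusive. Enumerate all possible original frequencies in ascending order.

55 kHz, 87.5 kHz, 102.5 kHz, 135 kHz, 150 kHz

Frequencies that alias to 7.5 kHz are k·fs ± 7.5 kHz for integer k ≥ 0.
k=0: 7.5 kHz.
k=1: 40 kHz, 55 kHz.
k=2: 87.5 kHz, 102.5 kHz.
k=3: 135 kHz, 150 kHz.
k=4: 182.5 kHz, 197.5 kHz.
Within [43 kHz, 152.5 kHz]: 55 kHz, 87.5 kHz, 102.5 kHz, 135 kHz, 150 kHz.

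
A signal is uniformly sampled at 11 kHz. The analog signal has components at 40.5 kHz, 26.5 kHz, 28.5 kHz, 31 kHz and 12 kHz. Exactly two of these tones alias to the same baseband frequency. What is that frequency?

4.5 kHz

fs/2 = 5.5 kHz.
40.5 kHz mod fs = 7.5 kHz.
7.5 kHz > fs/2 = 5.5 kHz, folds to fs − 7.5 kHz = 3.5 kHz.
26.5 kHz mod fs = 4.5 kHz.
4.5 kHz ≤ fs/2 = 5.5 kHz, appears at 4.5 kHz.
28.5 kHz mod fs = 6.5 kHz.
6.5 kHz > fs/2 = 5.5 kHz, folds to fs − 6.5 kHz = 4.5 kHz.
31 kHz mod fs = 9 kHz.
9 kHz > fs/2 = 5.5 kHz, folds to fs − 9 kHz = 2 kHz.
12 kHz mod fs = 1 kHz.
1 kHz ≤ fs/2 = 5.5 kHz, appears at 1 kHz.
26.5 kHz and 28.5 kHz both map to 4.5 kHz.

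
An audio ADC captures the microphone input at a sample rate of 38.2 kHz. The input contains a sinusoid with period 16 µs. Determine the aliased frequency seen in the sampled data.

T = 16 µs → f = 1/T = 62.5 kHz.
62.5 kHz mod fs = 24.3 kHz.
24.3 kHz > fs/2 = 19.1 kHz, folds to fs − 24.3 kHz = 13.9 kHz.

13.9 kHz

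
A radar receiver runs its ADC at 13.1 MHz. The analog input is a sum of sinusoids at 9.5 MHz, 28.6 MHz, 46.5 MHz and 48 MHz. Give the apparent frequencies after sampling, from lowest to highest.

fs/2 = 6.55 MHz.
9.5 MHz > fs/2 = 6.55 MHz, folds to fs − 9.5 MHz = 3.6 MHz.
28.6 MHz mod fs = 2.4 MHz.
2.4 MHz ≤ fs/2 = 6.55 MHz, appears at 2.4 MHz.
46.5 MHz mod fs = 7.2 MHz.
7.2 MHz > fs/2 = 6.55 MHz, folds to fs − 7.2 MHz = 5.9 MHz.
48 MHz mod fs = 8.7 MHz.
8.7 MHz > fs/2 = 6.55 MHz, folds to fs − 8.7 MHz = 4.4 MHz.
Distinct values: {2.4 MHz, 3.6 MHz, 4.4 MHz, 5.9 MHz}.

2.4 MHz, 3.6 MHz, 4.4 MHz, 5.9 MHz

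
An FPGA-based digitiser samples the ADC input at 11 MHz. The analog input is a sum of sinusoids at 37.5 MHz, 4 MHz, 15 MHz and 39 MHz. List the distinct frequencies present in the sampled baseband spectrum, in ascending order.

fs/2 = 5.5 MHz.
37.5 MHz mod fs = 4.5 MHz.
4.5 MHz ≤ fs/2 = 5.5 MHz, appears at 4.5 MHz.
4 MHz ≤ fs/2 = 5.5 MHz, passes unchanged.
15 MHz mod fs = 4 MHz.
4 MHz ≤ fs/2 = 5.5 MHz, appears at 4 MHz.
39 MHz mod fs = 6 MHz.
6 MHz > fs/2 = 5.5 MHz, folds to fs − 6 MHz = 5 MHz.
Distinct values: {4 MHz, 4.5 MHz, 5 MHz}.

4 MHz, 4.5 MHz, 5 MHz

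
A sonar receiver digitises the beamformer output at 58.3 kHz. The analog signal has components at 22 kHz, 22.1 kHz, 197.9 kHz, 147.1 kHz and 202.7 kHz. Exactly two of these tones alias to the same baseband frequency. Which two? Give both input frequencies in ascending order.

fs/2 = 29.15 kHz.
22 kHz ≤ fs/2 = 29.15 kHz, passes unchanged.
22.1 kHz ≤ fs/2 = 29.15 kHz, passes unchanged.
197.9 kHz mod fs = 23 kHz.
23 kHz ≤ fs/2 = 29.15 kHz, appears at 23 kHz.
147.1 kHz mod fs = 30.5 kHz.
30.5 kHz > fs/2 = 29.15 kHz, folds to fs − 30.5 kHz = 27.8 kHz.
202.7 kHz mod fs = 27.8 kHz.
27.8 kHz ≤ fs/2 = 29.15 kHz, appears at 27.8 kHz.
147.1 kHz and 202.7 kHz both map to 27.8 kHz.

147.1 kHz, 202.7 kHz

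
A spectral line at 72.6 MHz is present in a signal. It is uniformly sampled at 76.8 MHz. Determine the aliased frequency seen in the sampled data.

4.2 MHz

72.6 MHz > fs/2 = 38.4 MHz, folds to fs − 72.6 MHz = 4.2 MHz.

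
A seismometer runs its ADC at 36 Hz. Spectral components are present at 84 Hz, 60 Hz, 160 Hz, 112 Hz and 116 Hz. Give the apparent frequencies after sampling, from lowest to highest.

fs/2 = 18 Hz.
84 Hz mod fs = 12 Hz.
12 Hz ≤ fs/2 = 18 Hz, appears at 12 Hz.
60 Hz mod fs = 24 Hz.
24 Hz > fs/2 = 18 Hz, folds to fs − 24 Hz = 12 Hz.
160 Hz mod fs = 16 Hz.
16 Hz ≤ fs/2 = 18 Hz, appears at 16 Hz.
112 Hz mod fs = 4 Hz.
4 Hz ≤ fs/2 = 18 Hz, appears at 4 Hz.
116 Hz mod fs = 8 Hz.
8 Hz ≤ fs/2 = 18 Hz, appears at 8 Hz.
Distinct values: {4 Hz, 8 Hz, 12 Hz, 16 Hz}.

4 Hz, 8 Hz, 12 Hz, 16 Hz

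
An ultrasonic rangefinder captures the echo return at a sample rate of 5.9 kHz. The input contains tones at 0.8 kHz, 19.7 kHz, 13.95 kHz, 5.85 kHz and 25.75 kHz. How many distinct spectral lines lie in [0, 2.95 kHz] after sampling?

4

fs/2 = 2.95 kHz.
0.8 kHz ≤ fs/2 = 2.95 kHz, passes unchanged.
19.7 kHz mod fs = 2 kHz.
2 kHz ≤ fs/2 = 2.95 kHz, appears at 2 kHz.
13.95 kHz mod fs = 2.15 kHz.
2.15 kHz ≤ fs/2 = 2.95 kHz, appears at 2.15 kHz.
5.85 kHz > fs/2 = 2.95 kHz, folds to fs − 5.85 kHz = 0.05 kHz.
25.75 kHz mod fs = 2.15 kHz.
2.15 kHz ≤ fs/2 = 2.95 kHz, appears at 2.15 kHz.
Distinct values: {0.05 kHz, 0.8 kHz, 2 kHz, 2.15 kHz} → 4.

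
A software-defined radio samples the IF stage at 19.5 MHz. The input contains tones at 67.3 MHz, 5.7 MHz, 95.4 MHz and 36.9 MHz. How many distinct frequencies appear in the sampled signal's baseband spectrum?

fs/2 = 9.75 MHz.
67.3 MHz mod fs = 8.8 MHz.
8.8 MHz ≤ fs/2 = 9.75 MHz, appears at 8.8 MHz.
5.7 MHz ≤ fs/2 = 9.75 MHz, passes unchanged.
95.4 MHz mod fs = 17.4 MHz.
17.4 MHz > fs/2 = 9.75 MHz, folds to fs − 17.4 MHz = 2.1 MHz.
36.9 MHz mod fs = 17.4 MHz.
17.4 MHz > fs/2 = 9.75 MHz, folds to fs − 17.4 MHz = 2.1 MHz.
Distinct values: {2.1 MHz, 5.7 MHz, 8.8 MHz} → 3.

3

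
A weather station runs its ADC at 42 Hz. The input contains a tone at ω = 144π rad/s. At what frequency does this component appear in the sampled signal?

ω = 144π rad/s → f = ω/(2π) = 72 Hz.
72 Hz mod fs = 30 Hz.
30 Hz > fs/2 = 21 Hz, folds to fs − 30 Hz = 12 Hz.

12 Hz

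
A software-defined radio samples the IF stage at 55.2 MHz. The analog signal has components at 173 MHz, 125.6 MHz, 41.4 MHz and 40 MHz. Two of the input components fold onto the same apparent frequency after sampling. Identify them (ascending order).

40 MHz, 125.6 MHz

fs/2 = 27.6 MHz.
173 MHz mod fs = 7.4 MHz.
7.4 MHz ≤ fs/2 = 27.6 MHz, appears at 7.4 MHz.
125.6 MHz mod fs = 15.2 MHz.
15.2 MHz ≤ fs/2 = 27.6 MHz, appears at 15.2 MHz.
41.4 MHz > fs/2 = 27.6 MHz, folds to fs − 41.4 MHz = 13.8 MHz.
40 MHz > fs/2 = 27.6 MHz, folds to fs − 40 MHz = 15.2 MHz.
40 MHz and 125.6 MHz both map to 15.2 MHz.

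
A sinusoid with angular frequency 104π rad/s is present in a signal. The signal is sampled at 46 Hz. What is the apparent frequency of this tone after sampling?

ω = 104π rad/s → f = ω/(2π) = 52 Hz.
52 Hz mod fs = 6 Hz.
6 Hz ≤ fs/2 = 23 Hz, appears at 6 Hz.

6 Hz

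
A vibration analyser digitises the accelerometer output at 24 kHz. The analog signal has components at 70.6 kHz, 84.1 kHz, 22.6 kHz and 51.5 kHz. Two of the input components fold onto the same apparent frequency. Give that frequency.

fs/2 = 12 kHz.
70.6 kHz mod fs = 22.6 kHz.
22.6 kHz > fs/2 = 12 kHz, folds to fs − 22.6 kHz = 1.4 kHz.
84.1 kHz mod fs = 12.1 kHz.
12.1 kHz > fs/2 = 12 kHz, folds to fs − 12.1 kHz = 11.9 kHz.
22.6 kHz > fs/2 = 12 kHz, folds to fs − 22.6 kHz = 1.4 kHz.
51.5 kHz mod fs = 3.5 kHz.
3.5 kHz ≤ fs/2 = 12 kHz, appears at 3.5 kHz.
22.6 kHz and 70.6 kHz both map to 1.4 kHz.

1.4 kHz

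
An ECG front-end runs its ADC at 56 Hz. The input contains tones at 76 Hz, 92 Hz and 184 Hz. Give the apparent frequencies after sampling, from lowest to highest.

fs/2 = 28 Hz.
76 Hz mod fs = 20 Hz.
20 Hz ≤ fs/2 = 28 Hz, appears at 20 Hz.
92 Hz mod fs = 36 Hz.
36 Hz > fs/2 = 28 Hz, folds to fs − 36 Hz = 20 Hz.
184 Hz mod fs = 16 Hz.
16 Hz ≤ fs/2 = 28 Hz, appears at 16 Hz.
Distinct values: {16 Hz, 20 Hz}.

16 Hz, 20 Hz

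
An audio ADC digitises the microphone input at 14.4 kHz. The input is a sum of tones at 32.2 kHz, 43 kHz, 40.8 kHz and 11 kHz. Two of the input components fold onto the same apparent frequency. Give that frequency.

fs/2 = 7.2 kHz.
32.2 kHz mod fs = 3.4 kHz.
3.4 kHz ≤ fs/2 = 7.2 kHz, appears at 3.4 kHz.
43 kHz mod fs = 14.2 kHz.
14.2 kHz > fs/2 = 7.2 kHz, folds to fs − 14.2 kHz = 0.2 kHz.
40.8 kHz mod fs = 12 kHz.
12 kHz > fs/2 = 7.2 kHz, folds to fs − 12 kHz = 2.4 kHz.
11 kHz > fs/2 = 7.2 kHz, folds to fs − 11 kHz = 3.4 kHz.
11 kHz and 32.2 kHz both map to 3.4 kHz.

3.4 kHz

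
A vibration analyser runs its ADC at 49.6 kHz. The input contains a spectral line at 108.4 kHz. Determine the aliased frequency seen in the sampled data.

108.4 kHz mod fs = 9.2 kHz.
9.2 kHz ≤ fs/2 = 24.8 kHz, appears at 9.2 kHz.

9.2 kHz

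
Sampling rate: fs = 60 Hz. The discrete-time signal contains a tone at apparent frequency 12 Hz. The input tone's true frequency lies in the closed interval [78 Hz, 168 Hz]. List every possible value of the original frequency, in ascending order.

Frequencies that alias to 12 Hz are k·fs ± 12 Hz for integer k ≥ 0.
k=0: 12 Hz.
k=1: 48 Hz, 72 Hz.
k=2: 108 Hz, 132 Hz.
k=3: 168 Hz, 192 Hz.
k=4: 228 Hz, 252 Hz.
Within [78 Hz, 168 Hz]: 108 Hz, 132 Hz, 168 Hz.

108 Hz, 132 Hz, 168 Hz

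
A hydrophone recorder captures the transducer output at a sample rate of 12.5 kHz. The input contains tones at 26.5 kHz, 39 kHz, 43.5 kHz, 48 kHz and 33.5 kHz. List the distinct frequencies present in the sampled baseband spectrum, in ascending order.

fs/2 = 6.25 kHz.
26.5 kHz mod fs = 1.5 kHz.
1.5 kHz ≤ fs/2 = 6.25 kHz, appears at 1.5 kHz.
39 kHz mod fs = 1.5 kHz.
1.5 kHz ≤ fs/2 = 6.25 kHz, appears at 1.5 kHz.
43.5 kHz mod fs = 6 kHz.
6 kHz ≤ fs/2 = 6.25 kHz, appears at 6 kHz.
48 kHz mod fs = 10.5 kHz.
10.5 kHz > fs/2 = 6.25 kHz, folds to fs − 10.5 kHz = 2 kHz.
33.5 kHz mod fs = 8.5 kHz.
8.5 kHz > fs/2 = 6.25 kHz, folds to fs − 8.5 kHz = 4 kHz.
Distinct values: {1.5 kHz, 2 kHz, 4 kHz, 6 kHz}.

1.5 kHz, 2 kHz, 4 kHz, 6 kHz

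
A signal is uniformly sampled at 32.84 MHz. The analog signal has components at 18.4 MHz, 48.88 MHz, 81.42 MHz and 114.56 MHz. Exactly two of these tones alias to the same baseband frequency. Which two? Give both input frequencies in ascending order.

48.88 MHz, 114.56 MHz

fs/2 = 16.42 MHz.
18.4 MHz > fs/2 = 16.42 MHz, folds to fs − 18.4 MHz = 14.44 MHz.
48.88 MHz mod fs = 16.04 MHz.
16.04 MHz ≤ fs/2 = 16.42 MHz, appears at 16.04 MHz.
81.42 MHz mod fs = 15.74 MHz.
15.74 MHz ≤ fs/2 = 16.42 MHz, appears at 15.74 MHz.
114.56 MHz mod fs = 16.04 MHz.
16.04 MHz ≤ fs/2 = 16.42 MHz, appears at 16.04 MHz.
48.88 MHz and 114.56 MHz both map to 16.04 MHz.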